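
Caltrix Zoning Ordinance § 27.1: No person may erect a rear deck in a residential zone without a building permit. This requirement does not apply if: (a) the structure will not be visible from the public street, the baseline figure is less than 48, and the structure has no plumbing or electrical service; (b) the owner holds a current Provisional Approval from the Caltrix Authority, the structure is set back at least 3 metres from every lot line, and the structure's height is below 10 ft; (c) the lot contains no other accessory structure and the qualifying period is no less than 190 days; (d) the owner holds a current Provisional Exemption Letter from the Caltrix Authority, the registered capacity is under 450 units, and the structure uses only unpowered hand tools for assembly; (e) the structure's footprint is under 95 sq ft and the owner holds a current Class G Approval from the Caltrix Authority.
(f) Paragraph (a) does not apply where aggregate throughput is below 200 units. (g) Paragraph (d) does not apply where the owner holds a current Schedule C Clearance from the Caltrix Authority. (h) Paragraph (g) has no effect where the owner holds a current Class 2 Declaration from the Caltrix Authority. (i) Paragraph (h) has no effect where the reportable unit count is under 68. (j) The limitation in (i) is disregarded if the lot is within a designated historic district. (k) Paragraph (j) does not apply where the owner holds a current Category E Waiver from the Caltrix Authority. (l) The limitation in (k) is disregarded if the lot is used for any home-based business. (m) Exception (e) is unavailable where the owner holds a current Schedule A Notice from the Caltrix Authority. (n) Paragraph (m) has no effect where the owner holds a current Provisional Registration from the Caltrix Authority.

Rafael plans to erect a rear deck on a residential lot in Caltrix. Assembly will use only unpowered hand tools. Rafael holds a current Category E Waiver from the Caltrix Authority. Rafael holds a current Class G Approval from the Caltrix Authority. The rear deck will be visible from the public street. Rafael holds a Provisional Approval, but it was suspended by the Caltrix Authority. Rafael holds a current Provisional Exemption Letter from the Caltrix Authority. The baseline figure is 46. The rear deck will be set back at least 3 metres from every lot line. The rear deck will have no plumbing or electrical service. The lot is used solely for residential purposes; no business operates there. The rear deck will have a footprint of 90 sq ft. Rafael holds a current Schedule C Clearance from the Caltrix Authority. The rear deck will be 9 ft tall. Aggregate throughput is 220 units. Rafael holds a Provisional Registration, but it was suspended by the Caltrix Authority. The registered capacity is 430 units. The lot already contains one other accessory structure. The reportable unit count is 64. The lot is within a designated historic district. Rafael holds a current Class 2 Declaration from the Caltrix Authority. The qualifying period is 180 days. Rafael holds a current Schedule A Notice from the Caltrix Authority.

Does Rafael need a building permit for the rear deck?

Exception (a) does not apply: the structure will be visible from the street.
Exception (b) requires that the owner holds a current Provisional Approval from the Caltrix Authority; but there is no Provisional Approval in force, so (b) is unavailable.
Exception (c) requires that the lot contains no other accessory structure; but the lot already has another accessory structure, so (c) is unavailable.
Exception (d)'s conditions are all satisfied: a current Provisional Exemption Letter is held; the registered capacity is 430 units, under the 450 units limit; assembly uses only hand tools. However, paragraphs (g)–(l) must be considered: (g) is triggered — a current Schedule C Clearance is held. (h) would limit (g) — a current Class 2 Declaration is held — but (i) sets (h) aside: (i) operates against (h): the reportable unit count is 64, under the 68 limit. (j) would limit (i) — the lot is in a historic district — but (k) sets (j) aside: (k) operates against (j): a current Category E Waiver is held. (l), which would lift (k), is inapplicable — the lot is solely residential. (d) is therefore removed.
Exception (e): the structure's footprint is 90 sq ft, under the 95 sq ft limit; a current Class G Approval is held — every condition holds. However, paragraphs (m)–(n) must be considered: (m) operates against (e): a current Schedule A Notice is held. (n), which would lift (m), is not engaged — no current Provisional Registration is held. So (e) is unavailable.
None of the exceptions is available; § 27.1 applies in full.

Yes — Rafael must obtain a building permit.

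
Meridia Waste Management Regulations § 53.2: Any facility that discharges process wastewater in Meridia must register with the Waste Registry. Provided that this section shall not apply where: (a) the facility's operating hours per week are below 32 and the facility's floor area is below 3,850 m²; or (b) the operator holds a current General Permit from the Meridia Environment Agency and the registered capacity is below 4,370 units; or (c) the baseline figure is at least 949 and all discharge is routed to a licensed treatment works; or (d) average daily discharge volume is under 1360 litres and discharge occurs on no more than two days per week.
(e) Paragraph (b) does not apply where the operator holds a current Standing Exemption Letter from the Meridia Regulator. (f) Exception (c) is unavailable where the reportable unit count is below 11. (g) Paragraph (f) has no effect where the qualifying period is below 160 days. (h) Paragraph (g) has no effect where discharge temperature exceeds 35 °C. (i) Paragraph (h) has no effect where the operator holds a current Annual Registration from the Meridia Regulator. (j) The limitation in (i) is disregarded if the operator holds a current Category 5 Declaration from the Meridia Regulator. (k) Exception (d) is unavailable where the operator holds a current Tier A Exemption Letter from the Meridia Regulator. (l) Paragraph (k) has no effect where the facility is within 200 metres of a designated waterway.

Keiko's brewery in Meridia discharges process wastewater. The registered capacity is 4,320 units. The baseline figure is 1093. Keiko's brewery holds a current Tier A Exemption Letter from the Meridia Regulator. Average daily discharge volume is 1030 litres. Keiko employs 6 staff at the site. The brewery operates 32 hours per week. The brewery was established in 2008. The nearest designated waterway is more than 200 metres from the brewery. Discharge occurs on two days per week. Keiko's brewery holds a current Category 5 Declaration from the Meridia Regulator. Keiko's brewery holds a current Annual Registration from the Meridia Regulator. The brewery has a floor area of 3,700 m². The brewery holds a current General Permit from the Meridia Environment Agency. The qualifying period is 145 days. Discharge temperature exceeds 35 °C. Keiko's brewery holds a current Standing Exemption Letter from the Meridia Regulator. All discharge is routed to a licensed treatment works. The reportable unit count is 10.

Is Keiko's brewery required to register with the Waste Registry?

Yes — Keiko's brewery must register with the Waste Registry.

Exception (a) does not apply: the facility's operating hours per week are 32, not below 32.
All of (b)'s requirements are met (a current General Permit is held; the registered capacity is 4,320 units, below the 4,370 units limit). But: (e) applies — a current Standing Exemption Letter is held. So (b) is unavailable.
All of (c)'s requirements are met (the baseline figure is 1,093, meeting the 949 threshold; discharge is routed to a licensed treatment works). But applying paragraphs (f)–(j): (f) operates against (c): the reportable unit count is 10, below the 11 limit. (g) operates (the qualifying period is 145 days, below the 160 days limit), but is overridden by (h): (h) operates against (g): discharge temperature exceeds 35 °C. (i) is engaged (a current Annual Registration is held), but is itself disapplied by (j): (j) operates — a current Category 5 Declaration is held. (c) is therefore removed.
Exception (d): average daily discharge volume is 1030 litres, under the 1360 litres limit; discharge occurs on no more than two days per week — every condition holds. Turning to paragraphs (k)–(l): (k) is triggered — a current Tier A Exemption Letter is held. (l) is inapplicable (the brewery is more than 200 m from any designated waterway), so (k) stands. (d) is therefore removed.
No exception is made out. Keiko's brewery falls within the general rule.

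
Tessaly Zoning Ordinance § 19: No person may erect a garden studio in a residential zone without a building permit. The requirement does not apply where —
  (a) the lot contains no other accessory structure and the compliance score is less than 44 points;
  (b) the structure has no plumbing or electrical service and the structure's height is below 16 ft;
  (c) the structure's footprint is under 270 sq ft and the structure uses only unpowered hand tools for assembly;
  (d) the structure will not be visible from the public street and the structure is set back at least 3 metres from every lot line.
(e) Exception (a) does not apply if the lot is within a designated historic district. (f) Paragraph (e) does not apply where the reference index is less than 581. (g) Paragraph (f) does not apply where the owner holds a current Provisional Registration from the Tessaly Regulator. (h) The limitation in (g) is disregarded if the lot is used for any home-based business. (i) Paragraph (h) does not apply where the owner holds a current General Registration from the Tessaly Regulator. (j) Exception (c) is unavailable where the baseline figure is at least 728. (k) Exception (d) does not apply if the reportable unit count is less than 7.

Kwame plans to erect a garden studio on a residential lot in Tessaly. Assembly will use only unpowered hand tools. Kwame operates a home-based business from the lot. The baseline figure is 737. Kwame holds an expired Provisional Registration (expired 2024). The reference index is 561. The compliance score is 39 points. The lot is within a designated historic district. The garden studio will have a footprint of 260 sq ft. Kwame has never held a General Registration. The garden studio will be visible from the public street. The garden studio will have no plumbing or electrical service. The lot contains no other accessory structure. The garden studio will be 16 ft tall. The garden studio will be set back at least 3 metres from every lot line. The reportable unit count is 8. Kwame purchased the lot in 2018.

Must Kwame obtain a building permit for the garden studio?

No — exception (a) applies; Kwame does not need a building permit.

Exception (a)'s conditions are all satisfied: the lot has no other accessory structure; the compliance score is 39 points, less than the 44 points limit. Under paragraphs (e)–(i): (e) is engaged (the lot is in a historic district), but is itself disapplied by (f): (f) operates against (e): the reference index is 561, less than the 581 limit. (g) is not triggered (no current Provisional Registration is held), so (f) stands. So (a) applies.
Exception (b) fails — the structure's height is 16 ft, not below 16 ft.
Exception (c): the structure's footprint is 260 sq ft, under the 270 sq ft limit; assembly uses only hand tools — every condition holds. Turning to paragraph (j): (j) operates against (c): the baseline figure is 737, meeting the 728 threshold. So (c) is unavailable.
Exception (d) requires that the structure will not be visible from the public street; but the structure will be visible from the street, so (d) is unavailable.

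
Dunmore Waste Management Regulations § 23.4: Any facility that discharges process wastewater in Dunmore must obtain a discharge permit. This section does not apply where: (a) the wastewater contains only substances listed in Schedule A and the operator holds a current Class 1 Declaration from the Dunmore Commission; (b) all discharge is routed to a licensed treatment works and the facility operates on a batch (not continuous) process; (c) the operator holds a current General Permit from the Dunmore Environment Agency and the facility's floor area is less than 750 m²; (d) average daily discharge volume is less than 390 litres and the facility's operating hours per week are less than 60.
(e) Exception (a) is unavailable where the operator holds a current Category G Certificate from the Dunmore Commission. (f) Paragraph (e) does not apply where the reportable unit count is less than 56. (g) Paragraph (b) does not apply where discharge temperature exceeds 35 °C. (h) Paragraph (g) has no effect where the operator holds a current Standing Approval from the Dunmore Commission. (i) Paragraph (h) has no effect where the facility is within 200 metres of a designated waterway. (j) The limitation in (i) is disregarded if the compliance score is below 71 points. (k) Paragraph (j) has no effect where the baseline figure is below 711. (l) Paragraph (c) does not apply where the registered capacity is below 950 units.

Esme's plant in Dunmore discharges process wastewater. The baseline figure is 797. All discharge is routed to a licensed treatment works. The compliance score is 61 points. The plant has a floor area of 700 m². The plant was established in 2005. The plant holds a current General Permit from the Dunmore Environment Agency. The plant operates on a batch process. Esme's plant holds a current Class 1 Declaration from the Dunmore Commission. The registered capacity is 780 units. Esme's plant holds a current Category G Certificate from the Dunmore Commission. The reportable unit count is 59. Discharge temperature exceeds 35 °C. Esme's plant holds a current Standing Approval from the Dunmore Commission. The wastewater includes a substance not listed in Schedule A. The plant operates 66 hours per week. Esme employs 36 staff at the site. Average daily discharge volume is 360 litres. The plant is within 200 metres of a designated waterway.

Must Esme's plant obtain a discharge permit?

No — exception (b) applies; Esme's plant is not required to obtain a discharge permit.

Exception (a) fails — the wastewater includes a non-Schedule-A substance.
Exception (b): discharge is routed to a licensed treatment works; the facility operates on a batch process — every condition holds. Applying paragraphs (g)–(k): (g) is triggered (discharge temperature exceeds 35 °C), but is itself disapplied by (h): (h) operates against (g): a current Standing Approval is held. (i) would limit (h) — the plant is within 200 m of a designated waterway — but (j) sets (i) aside: (j) operates — the compliance score is 61 points, below the 71 points limit. (k), which would lift (j), does not operate here — the baseline figure is 797, not below 711. So (b) applies.
All of (c)'s requirements are met (a current General Permit is held; the facility's floor area is 700 m², less than the 750 m² limit). But: (l) operates against (c): the registered capacity is 780 units, below the 950 units limit. (c) is therefore removed.
Exception (d) does not apply: the facility's operating hours per week are 66, not less than 60.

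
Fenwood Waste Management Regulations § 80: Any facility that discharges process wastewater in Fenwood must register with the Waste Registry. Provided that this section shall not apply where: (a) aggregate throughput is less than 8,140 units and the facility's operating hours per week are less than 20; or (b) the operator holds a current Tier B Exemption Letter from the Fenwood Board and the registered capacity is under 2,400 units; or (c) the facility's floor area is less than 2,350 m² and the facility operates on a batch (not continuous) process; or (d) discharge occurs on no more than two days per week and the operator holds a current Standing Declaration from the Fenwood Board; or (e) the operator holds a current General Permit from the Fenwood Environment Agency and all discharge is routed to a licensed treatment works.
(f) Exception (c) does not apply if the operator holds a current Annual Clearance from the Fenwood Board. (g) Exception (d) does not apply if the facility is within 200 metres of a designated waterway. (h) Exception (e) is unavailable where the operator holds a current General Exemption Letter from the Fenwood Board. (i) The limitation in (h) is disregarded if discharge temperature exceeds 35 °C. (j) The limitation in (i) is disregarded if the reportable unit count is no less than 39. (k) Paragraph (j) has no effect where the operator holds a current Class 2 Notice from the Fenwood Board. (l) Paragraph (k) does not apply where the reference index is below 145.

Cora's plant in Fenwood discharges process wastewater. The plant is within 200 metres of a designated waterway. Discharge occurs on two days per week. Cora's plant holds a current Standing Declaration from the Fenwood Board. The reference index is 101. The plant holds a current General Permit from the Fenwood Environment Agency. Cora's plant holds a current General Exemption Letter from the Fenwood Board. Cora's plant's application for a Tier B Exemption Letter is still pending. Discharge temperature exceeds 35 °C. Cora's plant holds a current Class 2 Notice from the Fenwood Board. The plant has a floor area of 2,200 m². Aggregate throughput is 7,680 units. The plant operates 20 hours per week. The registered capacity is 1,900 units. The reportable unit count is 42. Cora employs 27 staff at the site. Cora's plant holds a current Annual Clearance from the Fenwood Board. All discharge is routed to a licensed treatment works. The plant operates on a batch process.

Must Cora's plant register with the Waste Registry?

Exception (a) does not apply: the facility's operating hours per week are 20, not less than 20.
Exception (b) fails — there is no Tier B Exemption Letter in force.
Exception (c) is satisfied on its face — the facility's floor area is 2,200 m², less than the 2,350 m² limit; the facility operates on a batch process. But applying paragraph (f): (f) operates against (c): a current Annual Clearance is held. Exception (c) does not apply.
Exception (d): discharge occurs on no more than two days per week; a current Standing Declaration is held — every condition holds. Turning to paragraph (g): (g) operates against (d): the plant is within 200 m of a designated waterway. (d) is therefore removed.
Exception (e): a current General Permit is held; discharge is routed to a licensed treatment works — every condition holds. But applying paragraphs (h)–(l): (h) is engaged — a current General Exemption Letter is held. (i) would limit (h) — discharge temperature exceeds 35 °C — but (j) sets (i) aside: (j) applies — the reportable unit count is 42, meeting the 39 threshold. (k) would limit (j) — a current Class 2 Notice is held — but (l) sets (k) aside: (l) is triggered — the reference index is 101, below the 145 limit. So (e) is unavailable.
No exception is made out. Cora's plant falls within the general rule.

Yes — Cora's plant must register with the Waste Registry.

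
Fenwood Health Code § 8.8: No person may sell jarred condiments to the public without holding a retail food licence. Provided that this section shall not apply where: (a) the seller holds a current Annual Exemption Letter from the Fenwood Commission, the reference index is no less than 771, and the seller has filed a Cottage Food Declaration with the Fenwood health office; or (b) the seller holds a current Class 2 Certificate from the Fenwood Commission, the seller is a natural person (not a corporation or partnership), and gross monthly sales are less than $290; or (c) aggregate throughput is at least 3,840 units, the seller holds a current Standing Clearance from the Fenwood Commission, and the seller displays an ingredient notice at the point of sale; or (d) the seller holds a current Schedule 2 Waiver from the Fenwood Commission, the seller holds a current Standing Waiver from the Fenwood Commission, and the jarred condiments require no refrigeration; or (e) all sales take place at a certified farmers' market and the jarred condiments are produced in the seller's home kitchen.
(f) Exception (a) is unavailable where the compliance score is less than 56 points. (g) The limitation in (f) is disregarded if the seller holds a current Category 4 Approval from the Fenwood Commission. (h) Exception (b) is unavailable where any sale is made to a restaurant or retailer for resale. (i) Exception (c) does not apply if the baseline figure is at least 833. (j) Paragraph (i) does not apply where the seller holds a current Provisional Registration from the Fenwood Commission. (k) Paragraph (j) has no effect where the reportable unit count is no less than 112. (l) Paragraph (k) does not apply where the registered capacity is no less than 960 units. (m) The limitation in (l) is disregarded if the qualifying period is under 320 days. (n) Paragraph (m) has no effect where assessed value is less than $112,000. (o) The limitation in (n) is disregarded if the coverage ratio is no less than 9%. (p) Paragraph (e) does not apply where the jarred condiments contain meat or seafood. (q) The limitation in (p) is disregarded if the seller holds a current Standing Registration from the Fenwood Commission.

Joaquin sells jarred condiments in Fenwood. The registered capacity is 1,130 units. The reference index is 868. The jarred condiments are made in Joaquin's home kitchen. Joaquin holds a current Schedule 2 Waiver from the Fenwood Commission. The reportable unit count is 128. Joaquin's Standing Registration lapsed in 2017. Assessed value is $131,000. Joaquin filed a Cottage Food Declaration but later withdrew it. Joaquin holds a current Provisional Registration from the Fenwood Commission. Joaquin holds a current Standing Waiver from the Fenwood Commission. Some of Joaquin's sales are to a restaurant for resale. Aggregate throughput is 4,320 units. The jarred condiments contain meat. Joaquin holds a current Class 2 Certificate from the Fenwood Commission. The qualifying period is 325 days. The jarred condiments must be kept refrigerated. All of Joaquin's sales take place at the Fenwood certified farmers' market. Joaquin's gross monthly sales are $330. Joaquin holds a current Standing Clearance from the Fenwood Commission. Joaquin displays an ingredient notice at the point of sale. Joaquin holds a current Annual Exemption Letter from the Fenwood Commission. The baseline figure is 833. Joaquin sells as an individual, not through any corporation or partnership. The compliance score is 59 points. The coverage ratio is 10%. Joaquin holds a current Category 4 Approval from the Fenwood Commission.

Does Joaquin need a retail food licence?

Exception (a) does not apply: the Cottage Food Declaration was withdrawn.
Exception (b) requires that gross monthly sales are less than $290; but gross monthly sales are $330, not less than $290, so (b) is unavailable.
Exception (c)'s conditions are all satisfied: aggregate throughput is 4,320 units, meeting the 3,840 units threshold; a current Standing Clearance is held; an ingredient notice is displayed. As to paragraphs (i)–(o): (i) applies (the baseline figure is 833, meeting the 833 threshold), but yields to (j): (j) operates against (i): a current Provisional Registration is held. (k) would limit (j) — the reportable unit count is 128, meeting the 112 threshold — but (l) sets (k) aside: (l) operates against (k): the registered capacity is 1,130 units, meeting the 960 units threshold. (m) is not triggered (the qualifying period is 325 days, not under 320 days), so (l) stands. (c) remains available.
Exception (d) requires that the jarred condiments require no refrigeration; but the jarred condiments require refrigeration, so (d) is unavailable.
Exception (e)'s conditions are all satisfied: all sales are at a certified farmers' market; the jarred condiments are home-kitchen produced. Turning to paragraphs (p)–(q): (p) operates against (e): the jarred condiments contain meat. (q), which would lift (p), is not triggered — no current Standing Registration is held. Exception (e) does not apply.

No — exception (c) applies; Joaquin is not required to hold a retail food licence.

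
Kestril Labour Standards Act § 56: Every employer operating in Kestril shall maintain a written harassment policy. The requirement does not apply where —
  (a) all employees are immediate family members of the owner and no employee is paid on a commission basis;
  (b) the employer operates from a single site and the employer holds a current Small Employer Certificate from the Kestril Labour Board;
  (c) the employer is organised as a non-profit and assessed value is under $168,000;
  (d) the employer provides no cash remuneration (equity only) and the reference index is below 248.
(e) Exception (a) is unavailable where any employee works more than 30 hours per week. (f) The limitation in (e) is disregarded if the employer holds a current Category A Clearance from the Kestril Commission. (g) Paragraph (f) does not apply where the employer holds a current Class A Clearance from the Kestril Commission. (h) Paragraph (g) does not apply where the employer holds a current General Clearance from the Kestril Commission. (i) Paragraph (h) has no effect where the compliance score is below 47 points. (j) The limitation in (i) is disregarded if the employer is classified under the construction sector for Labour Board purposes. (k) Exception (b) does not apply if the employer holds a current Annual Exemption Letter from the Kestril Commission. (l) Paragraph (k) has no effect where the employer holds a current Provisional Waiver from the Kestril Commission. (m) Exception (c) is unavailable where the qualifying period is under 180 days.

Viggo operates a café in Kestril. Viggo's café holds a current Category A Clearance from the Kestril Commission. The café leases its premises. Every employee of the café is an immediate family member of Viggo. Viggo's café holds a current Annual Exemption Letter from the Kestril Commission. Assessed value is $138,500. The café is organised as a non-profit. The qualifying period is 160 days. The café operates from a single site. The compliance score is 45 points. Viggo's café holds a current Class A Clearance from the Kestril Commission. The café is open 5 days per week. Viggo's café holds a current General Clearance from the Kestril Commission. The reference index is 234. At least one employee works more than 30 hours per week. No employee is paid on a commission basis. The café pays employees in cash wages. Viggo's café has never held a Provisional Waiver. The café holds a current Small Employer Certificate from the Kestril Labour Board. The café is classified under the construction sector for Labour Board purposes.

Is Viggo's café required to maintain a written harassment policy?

Exception (a)'s conditions are all satisfied: every employee is an immediate family member; no employee is paid on commission. Under paragraphs (e)–(j): (e) would limit (a) — at least one employee exceeds 30 hours/week — but (f) sets (e) aside: (f) operates against (e): a current Category A Clearance is held. (g) is engaged (a current Class A Clearance is held), but is displaced by (h): (h) operates against (g): a current General Clearance is held. (i) would limit (h) — the compliance score is 45 points, below the 47 points limit — but (j) sets (i) aside: (j) is engaged — the café is classified under the construction sector. (a) remains available.
Exception (b) is satisfied on its face — the employer operates from a single site; a current Small Employer Certificate is held. Turning to paragraphs (k)–(l): (k) operates against (b): a current Annual Exemption Letter is held. (l) is inapplicable (the Provisional Waiver is not current), so (k) stands. (b) is therefore removed.
All of (c)'s requirements are met (the employer is a non-profit; assessed value is $138,500, under the $168,000 limit). Turning to paragraph (m): (m) operates against (c): the qualifying period is 160 days, under the 180 days limit. (c) is therefore removed.
Exception (d) fails — employees are paid cash wages.

No — exception (a) applies; Viggo's café is not required to maintain a written harassment policy.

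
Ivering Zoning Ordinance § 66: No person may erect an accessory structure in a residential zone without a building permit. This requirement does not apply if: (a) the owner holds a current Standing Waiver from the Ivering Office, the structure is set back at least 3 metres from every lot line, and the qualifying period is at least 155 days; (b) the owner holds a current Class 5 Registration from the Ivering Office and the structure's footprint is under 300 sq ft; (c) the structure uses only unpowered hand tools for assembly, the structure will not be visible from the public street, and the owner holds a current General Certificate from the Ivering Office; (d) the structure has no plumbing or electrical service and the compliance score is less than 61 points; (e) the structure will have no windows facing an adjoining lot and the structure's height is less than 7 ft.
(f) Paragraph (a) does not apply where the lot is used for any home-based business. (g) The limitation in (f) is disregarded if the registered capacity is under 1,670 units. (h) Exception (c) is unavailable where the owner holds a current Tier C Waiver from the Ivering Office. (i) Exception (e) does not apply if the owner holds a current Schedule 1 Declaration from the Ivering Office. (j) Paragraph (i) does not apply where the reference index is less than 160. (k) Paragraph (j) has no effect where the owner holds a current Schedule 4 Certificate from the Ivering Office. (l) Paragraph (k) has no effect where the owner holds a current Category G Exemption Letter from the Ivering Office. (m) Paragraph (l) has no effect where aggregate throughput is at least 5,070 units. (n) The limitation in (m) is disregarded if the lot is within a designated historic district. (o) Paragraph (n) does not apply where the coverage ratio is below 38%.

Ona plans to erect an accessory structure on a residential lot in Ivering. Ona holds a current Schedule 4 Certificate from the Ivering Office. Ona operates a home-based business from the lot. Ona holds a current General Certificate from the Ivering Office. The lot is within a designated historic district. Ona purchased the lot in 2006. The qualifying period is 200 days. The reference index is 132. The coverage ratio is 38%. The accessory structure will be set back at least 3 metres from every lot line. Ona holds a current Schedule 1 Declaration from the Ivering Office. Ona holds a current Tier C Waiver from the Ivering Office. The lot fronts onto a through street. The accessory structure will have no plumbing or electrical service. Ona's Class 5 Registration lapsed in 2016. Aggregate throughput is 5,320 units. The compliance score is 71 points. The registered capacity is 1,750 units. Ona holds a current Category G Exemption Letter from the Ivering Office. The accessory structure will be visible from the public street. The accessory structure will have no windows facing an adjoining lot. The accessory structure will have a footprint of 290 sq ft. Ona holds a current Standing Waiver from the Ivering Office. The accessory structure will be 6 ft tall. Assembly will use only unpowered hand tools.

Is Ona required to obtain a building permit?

No — exception (e) applies; Ona does not need a building permit.

All of (a)'s requirements are met (a current Standing Waiver is held; the setback is at least 3 m on every side; the qualifying period is 200 days, meeting the 155 days threshold). But applying paragraphs (f)–(g): (f) operates against (a): a home-based business operates on the lot. (g), which would lift (f), is not engaged — the registered capacity is 1,750 units, not under 1,670 units. Exception (a) does not apply.
Exception (b) requires that the owner holds a current Class 5 Registration from the Ivering Office; but the Class 5 Registration is not current, so (b) is unavailable.
Exception (c) does not apply: the structure will be visible from the street.
Exception (d) does not apply: the compliance score is 71 points, not less than 61 points.
Exception (e) is satisfied on its face — no windows face an adjoining lot; the structure's height is 6 ft, less than the 7 ft limit. Under paragraphs (i)–(o): (i) is triggered (a current Schedule 1 Declaration is held), but is itself disapplied by (j): (j) is triggered — the reference index is 132, less than the 160 limit. (k) would limit (j) — a current Schedule 4 Certificate is held — but (l) sets (k) aside: (l) applies — a current Category G Exemption Letter is held. (m) would limit (l) — aggregate throughput is 5,320 units, meeting the 5,070 units threshold — but (n) sets (m) aside: (n) is triggered — the lot is in a historic district. (o) is inapplicable (the coverage ratio is 38%, not below 38%), so (n) stands. (e) remains available.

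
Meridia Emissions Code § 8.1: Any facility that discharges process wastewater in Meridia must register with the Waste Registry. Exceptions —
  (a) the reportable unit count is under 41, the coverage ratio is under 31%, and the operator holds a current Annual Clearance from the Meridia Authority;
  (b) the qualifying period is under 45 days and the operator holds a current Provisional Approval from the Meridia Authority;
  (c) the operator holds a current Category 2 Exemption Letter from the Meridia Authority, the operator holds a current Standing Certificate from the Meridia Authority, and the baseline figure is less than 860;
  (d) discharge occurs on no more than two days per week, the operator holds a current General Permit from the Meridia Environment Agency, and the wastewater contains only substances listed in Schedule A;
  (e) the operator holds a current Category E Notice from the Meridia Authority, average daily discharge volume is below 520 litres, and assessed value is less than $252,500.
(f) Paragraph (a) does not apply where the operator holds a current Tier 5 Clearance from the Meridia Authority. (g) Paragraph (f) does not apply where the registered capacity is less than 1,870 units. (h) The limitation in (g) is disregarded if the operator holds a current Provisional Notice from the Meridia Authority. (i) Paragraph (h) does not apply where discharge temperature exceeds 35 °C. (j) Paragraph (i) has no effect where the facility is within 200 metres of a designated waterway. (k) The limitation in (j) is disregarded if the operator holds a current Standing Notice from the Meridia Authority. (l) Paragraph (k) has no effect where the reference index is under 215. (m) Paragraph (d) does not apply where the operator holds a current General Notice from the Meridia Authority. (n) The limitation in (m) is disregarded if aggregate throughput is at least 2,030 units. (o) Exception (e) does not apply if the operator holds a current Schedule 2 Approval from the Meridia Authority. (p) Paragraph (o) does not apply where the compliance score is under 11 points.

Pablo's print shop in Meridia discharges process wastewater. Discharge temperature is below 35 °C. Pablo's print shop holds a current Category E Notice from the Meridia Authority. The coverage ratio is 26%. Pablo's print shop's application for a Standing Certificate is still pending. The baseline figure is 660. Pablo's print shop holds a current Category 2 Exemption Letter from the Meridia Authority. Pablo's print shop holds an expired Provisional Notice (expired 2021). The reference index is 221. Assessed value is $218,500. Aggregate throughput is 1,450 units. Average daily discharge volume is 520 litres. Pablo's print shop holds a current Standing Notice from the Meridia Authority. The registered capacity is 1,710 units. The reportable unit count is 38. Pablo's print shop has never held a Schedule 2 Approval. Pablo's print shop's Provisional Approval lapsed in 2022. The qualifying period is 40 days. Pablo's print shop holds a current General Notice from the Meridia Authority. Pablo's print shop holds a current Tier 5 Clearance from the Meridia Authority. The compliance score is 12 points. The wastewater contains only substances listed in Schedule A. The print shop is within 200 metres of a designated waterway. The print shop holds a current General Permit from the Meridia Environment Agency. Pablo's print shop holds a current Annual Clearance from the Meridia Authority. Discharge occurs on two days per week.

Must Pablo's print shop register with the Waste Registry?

All of (a)'s requirements are met (the reportable unit count is 38, under the 41 limit; the coverage ratio is 26%, under the 31% limit; a current Annual Clearance is held). As to paragraphs (f)–(l): (f) is engaged (a current Tier 5 Clearance is held), but is itself disapplied by (g): (g) is engaged — the registered capacity is 1,710 units, less than the 1,870 units limit. (h), which would lift (g), does not operate here — no current Provisional Notice is held. (a) remains available.
Exception (b) does not apply: no current Provisional Approval is held.
Exception (c) requires that the operator holds a current Standing Certificate from the Meridia Authority; but no current Standing Certificate is held, so (c) is unavailable.
Exception (d) is satisfied on its face — discharge occurs on no more than two days per week; a current General Permit is held; the wastewater is Schedule-A-only. But applying paragraphs (m)–(n): (m) is engaged — a current General Notice is held. (n) is not engaged (aggregate throughput is 1,450 units, short of 2,030 units), so (m) stands. Exception (d) does not apply.
Exception (e) fails — average daily discharge volume is 520 litres, not below 520 litres.

No — exception (a) applies; Pablo's print shop is not required to register with the Waste Registry.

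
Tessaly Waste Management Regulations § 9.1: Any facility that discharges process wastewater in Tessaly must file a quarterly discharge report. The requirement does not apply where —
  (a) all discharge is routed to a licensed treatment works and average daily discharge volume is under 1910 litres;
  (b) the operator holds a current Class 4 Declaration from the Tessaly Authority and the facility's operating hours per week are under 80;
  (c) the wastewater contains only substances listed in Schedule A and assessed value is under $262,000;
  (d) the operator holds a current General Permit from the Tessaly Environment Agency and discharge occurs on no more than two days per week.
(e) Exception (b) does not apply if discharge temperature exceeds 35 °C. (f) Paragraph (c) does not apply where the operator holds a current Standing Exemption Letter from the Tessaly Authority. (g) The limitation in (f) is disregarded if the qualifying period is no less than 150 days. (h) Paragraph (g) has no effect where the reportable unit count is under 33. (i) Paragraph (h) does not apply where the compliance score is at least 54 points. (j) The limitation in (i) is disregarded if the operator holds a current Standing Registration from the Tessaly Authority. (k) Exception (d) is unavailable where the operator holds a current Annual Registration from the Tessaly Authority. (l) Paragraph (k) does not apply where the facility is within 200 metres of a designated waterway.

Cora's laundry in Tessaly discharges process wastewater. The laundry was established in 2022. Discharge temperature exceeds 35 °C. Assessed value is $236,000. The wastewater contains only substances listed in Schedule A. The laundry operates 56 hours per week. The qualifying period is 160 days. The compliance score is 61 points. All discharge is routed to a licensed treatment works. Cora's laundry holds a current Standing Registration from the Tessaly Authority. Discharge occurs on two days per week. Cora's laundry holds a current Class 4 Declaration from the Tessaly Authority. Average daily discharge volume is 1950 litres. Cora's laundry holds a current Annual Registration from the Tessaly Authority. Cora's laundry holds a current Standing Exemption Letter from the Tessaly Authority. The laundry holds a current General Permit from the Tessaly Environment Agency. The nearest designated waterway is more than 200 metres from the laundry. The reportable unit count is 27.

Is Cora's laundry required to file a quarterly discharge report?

Yes — Cora's laundry must file a quarterly discharge report.

Exception (a) fails — average daily discharge volume is 1950 litres, not under 1910 litres.
Exception (b) is satisfied on its face — a current Class 4 Declaration is held; the facility's operating hours per week are 56, under the 80 limit. However, paragraph (e) must be considered: (e) operates against (b): discharge temperature exceeds 35 °C. So (b) is unavailable.
Exception (c)'s conditions are all satisfied: the wastewater is Schedule-A-only; assessed value is $236,000, under the $262,000 limit. But applying paragraphs (f)–(j): (f) operates against (c): a current Standing Exemption Letter is held. (g) would limit (f) — the qualifying period is 160 days, meeting the 150 days threshold — but (h) sets (g) aside: (h) is triggered — the reportable unit count is 27, under the 33 limit. (i) applies (the compliance score is 61 points, meeting the 54 points threshold), but is overridden by (j): (j) is engaged — a current Standing Registration is held. So (c) is unavailable.
All of (d)'s requirements are met (a current General Permit is held; discharge occurs on no more than two days per week). Turning to paragraphs (k)–(l): (k) operates — a current Annual Registration is held. (l) is inapplicable (the laundry is more than 200 m from any designated waterway), so (k) stands. So (d) is unavailable.
No exception is made out. Cora's laundry falls within the general rule.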